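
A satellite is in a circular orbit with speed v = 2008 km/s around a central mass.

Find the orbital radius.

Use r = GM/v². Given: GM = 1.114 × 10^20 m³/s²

Convert to SI: v = 2008 km/s = 2.008e+06 m/s.
For a circular orbit, v² = GM / r, so r = GM / v².
r = 1.114e+20 / (2.008e+06)² m ≈ 2.763e+07 m = 27.63 Mm.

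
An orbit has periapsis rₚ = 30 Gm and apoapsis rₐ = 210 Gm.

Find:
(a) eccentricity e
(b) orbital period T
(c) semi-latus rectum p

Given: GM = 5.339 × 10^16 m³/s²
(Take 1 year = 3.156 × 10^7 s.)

Convert to SI: rₚ = 30 Gm = 3e+10 m; rₐ = 210 Gm = 2.1e+11 m.
(a) e = (rₐ − rₚ)/(rₐ + rₚ) = (2.1e+11 − 3e+10)/(2.1e+11 + 3e+10) ≈ 0.75
(b) With a = (rₚ + rₐ)/2 = 1.2e+11 m, T = 2π √(a³/GM) = 2π √((1.2e+11)³/5.339e+16) s ≈ 1.13e+09 s
(c) From a = (rₚ + rₐ)/2 = 1.2e+11 m and e = (rₐ − rₚ)/(rₐ + rₚ) = 0.75, p = a(1 − e²) = 1.2e+11 · (1 − (0.75)²) ≈ 5.25e+10 m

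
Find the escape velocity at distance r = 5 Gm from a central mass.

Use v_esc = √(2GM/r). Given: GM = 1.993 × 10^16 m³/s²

Convert to SI: r = 5 Gm = 5e+09 m.
Escape velocity comes from setting total energy to zero: ½v² − GM/r = 0 ⇒ v_esc = √(2GM / r).
v_esc = √(2 · 1.993e+16 / 5e+09) m/s ≈ 2823 m/s = 2.823 km/s.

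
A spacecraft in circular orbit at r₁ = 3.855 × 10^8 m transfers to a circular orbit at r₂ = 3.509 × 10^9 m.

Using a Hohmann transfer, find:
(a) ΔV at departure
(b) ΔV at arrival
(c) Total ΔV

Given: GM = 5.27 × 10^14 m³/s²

Transfer semi-major axis: a_t = (r₁ + r₂)/2 = (3.855e+08 + 3.509e+09)/2 = 1.94725e+09 m.
Circular speeds: v₁ = √(GM/r₁) = 1169.21 m/s, v₂ = √(GM/r₂) = 387.537 m/s.
Transfer speeds (vis-viva v² = GM(2/r − 1/a_t)): v₁ᵗ = 1569.55 m/s, v₂ᵗ = 172.431 m/s.
(a) ΔV₁ = |v₁ᵗ − v₁| ≈ 400.3 m/s = 400.3 m/s.
(b) ΔV₂ = |v₂ − v₂ᵗ| ≈ 215.1 m/s = 215.1 m/s.
(c) ΔV_total = ΔV₁ + ΔV₂ ≈ 615.4 m/s = 615.4 m/s.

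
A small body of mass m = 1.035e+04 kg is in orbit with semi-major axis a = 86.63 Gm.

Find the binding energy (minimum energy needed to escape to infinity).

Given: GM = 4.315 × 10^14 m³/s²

Convert to SI: a = 86.63 Gm = 8.663e+10 m.
Total orbital energy is E = −GMm/(2a); binding energy is E_bind = −E = GMm/(2a).
E_bind = 4.315e+14 · 1.035e+04 / (2 · 8.663e+10) J ≈ 2.578e+07 J = 25.78 MJ.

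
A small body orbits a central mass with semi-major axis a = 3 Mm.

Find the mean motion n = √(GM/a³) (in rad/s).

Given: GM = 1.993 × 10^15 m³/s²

Convert to SI: a = 3 Mm = 3e+06 m.
n = √(GM / a³).
n = √(1.993e+15 / (3e+06)³) rad/s ≈ 0.008592 rad/s.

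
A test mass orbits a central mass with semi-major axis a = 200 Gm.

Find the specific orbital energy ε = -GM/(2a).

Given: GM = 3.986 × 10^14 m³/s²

Convert to SI: a = 200 Gm = 2e+11 m.
ε = −GM / (2a).
ε = −3.986e+14 / (2 · 2e+11) J/kg ≈ -996.5 J/kg = -996.5 J/kg.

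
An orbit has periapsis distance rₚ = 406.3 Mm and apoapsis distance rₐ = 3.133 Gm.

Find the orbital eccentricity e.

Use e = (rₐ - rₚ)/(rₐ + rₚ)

Convert to SI: rₚ = 406.3 Mm = 4.063e+08 m; rₐ = 3.133 Gm = 3.133e+09 m.
e = (rₐ − rₚ) / (rₐ + rₚ).
e = (3.133e+09 − 4.063e+08) / (3.133e+09 + 4.063e+08) = 2.7267e+09 / 3.5393e+09 ≈ 0.7704.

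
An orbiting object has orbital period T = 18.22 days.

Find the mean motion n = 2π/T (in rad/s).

Convert to SI: T = 18.22 days = 1.57421e+06 s.
n = 2π / T.
n = 2π / 1.57421e+06 s ≈ 3.991e-06 rad/s.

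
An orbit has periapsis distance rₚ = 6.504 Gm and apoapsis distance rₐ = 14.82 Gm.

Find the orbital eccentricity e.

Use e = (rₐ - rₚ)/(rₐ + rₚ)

Convert to SI: rₚ = 6.504 Gm = 6.504e+09 m; rₐ = 14.82 Gm = 1.482e+10 m.
e = (rₐ − rₚ) / (rₐ + rₚ).
e = (1.482e+10 − 6.504e+09) / (1.482e+10 + 6.504e+09) = 8.316e+09 / 2.1324e+10 ≈ 0.39.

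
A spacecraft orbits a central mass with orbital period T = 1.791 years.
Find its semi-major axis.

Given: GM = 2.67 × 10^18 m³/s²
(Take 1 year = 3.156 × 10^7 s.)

Convert to SI: T = 1.791 years = 5.6524e+07 s.
Invert Kepler's third law: a = (GM · T² / (4π²))^(1/3).
Substituting T = 5.6524e+07 s and GM = 2.67e+18 m³/s²:
a = (2.67e+18 · (5.6524e+07)² / (4π²))^(1/3) m
a ≈ 6.001e+10 m = 60.01 Gm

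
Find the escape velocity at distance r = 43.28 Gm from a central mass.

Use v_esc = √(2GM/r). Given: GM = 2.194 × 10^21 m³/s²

Convert to SI: r = 43.28 Gm = 4.328e+10 m.
Escape velocity comes from setting total energy to zero: ½v² − GM/r = 0 ⇒ v_esc = √(2GM / r).
v_esc = √(2 · 2.194e+21 / 4.328e+10) m/s ≈ 3.184e+05 m/s = 318.4 km/s.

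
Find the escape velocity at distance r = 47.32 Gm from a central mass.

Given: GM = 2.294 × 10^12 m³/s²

Convert to SI: r = 47.32 Gm = 4.732e+10 m.
Escape velocity comes from setting total energy to zero: ½v² − GM/r = 0 ⇒ v_esc = √(2GM / r).
v_esc = √(2 · 2.294e+12 / 4.732e+10) m/s ≈ 9.847 m/s = 9.847 m/s.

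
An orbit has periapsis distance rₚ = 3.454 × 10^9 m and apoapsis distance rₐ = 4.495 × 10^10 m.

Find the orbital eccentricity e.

e = (rₐ − rₚ) / (rₐ + rₚ).
e = (4.495e+10 − 3.454e+09) / (4.495e+10 + 3.454e+09) = 4.1496e+10 / 4.8404e+10 ≈ 0.8573.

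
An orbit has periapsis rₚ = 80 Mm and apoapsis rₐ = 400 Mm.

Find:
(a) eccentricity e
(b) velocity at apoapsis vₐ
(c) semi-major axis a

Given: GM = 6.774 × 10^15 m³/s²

Convert to SI: rₚ = 80 Mm = 8e+07 m; rₐ = 400 Mm = 4e+08 m.
(a) e = (rₐ − rₚ)/(rₐ + rₚ) = (4e+08 − 8e+07)/(4e+08 + 8e+07) ≈ 0.6667
(b) With a = (rₚ + rₐ)/2 = 2.4e+08 m, vₐ = √(GM (2/rₐ − 1/a)) = √(6.774e+15 · (2/4e+08 − 1/2.4e+08)) m/s ≈ 2376 m/s
(c) a = (rₚ + rₐ)/2 = (8e+07 + 4e+08)/2 ≈ 2.4e+08 m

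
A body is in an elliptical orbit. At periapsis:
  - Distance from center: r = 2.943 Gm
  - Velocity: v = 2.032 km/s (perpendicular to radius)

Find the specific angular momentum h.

Convert to SI: r = 2.943 Gm = 2.943e+09 m; v = 2.032 km/s = 2032 m/s.
With v perpendicular to r, h = r · v.
h = 2.943e+09 · 2032 m²/s ≈ 5.98e+12 m²/s.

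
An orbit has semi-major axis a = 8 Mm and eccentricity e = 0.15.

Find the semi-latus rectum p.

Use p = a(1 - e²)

Convert to SI: a = 8 Mm = 8e+06 m.
p = a (1 − e²).
p = 8e+06 · (1 − (0.15)²) = 8e+06 · 0.9775 ≈ 7.82e+06 m = 7.82 Mm.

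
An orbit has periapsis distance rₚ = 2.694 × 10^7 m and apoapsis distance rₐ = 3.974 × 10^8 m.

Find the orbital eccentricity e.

e = (rₐ − rₚ) / (rₐ + rₚ).
e = (3.974e+08 − 2.694e+07) / (3.974e+08 + 2.694e+07) = 3.7046e+08 / 4.2434e+08 ≈ 0.873.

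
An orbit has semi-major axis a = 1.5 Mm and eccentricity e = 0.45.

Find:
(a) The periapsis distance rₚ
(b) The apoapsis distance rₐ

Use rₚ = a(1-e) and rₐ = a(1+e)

Convert to SI: a = 1.5 Mm = 1.5e+06 m.
(a) rₚ = a(1 − e) = 1.5e+06 · (1 − 0.45) = 1.5e+06 · 0.55 ≈ 8.25e+05 m = 825 km.
(b) rₐ = a(1 + e) = 1.5e+06 · (1 + 0.45) = 1.5e+06 · 1.45 ≈ 2.175e+06 m = 2.175 Mm.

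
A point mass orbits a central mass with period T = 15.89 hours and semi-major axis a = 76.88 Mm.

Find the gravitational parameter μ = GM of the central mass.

Convert to SI: T = 15.89 hours = 57204 s; a = 76.88 Mm = 7.688e+07 m.
GM = 4π² · a³ / T².
GM = 4π² · (7.688e+07)³ / (57204)² m³/s² ≈ 5.482e+15 m³/s² = 5.482 × 10^15 m³/s².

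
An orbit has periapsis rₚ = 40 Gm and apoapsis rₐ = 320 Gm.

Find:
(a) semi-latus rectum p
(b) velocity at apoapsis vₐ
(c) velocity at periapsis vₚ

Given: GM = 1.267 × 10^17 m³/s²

Convert to SI: rₚ = 40 Gm = 4e+10 m; rₐ = 320 Gm = 3.2e+11 m.
(a) From a = (rₚ + rₐ)/2 = 1.8e+11 m and e = (rₐ − rₚ)/(rₐ + rₚ) = 0.777778, p = a(1 − e²) = 1.8e+11 · (1 − (0.777778)²) ≈ 7.111e+10 m
(b) With a = (rₚ + rₐ)/2 = 1.8e+11 m, vₐ = √(GM (2/rₐ − 1/a)) = √(1.267e+17 · (2/3.2e+11 − 1/1.8e+11)) m/s ≈ 296.6 m/s
(c) With a = (rₚ + rₐ)/2 = 1.8e+11 m, vₚ = √(GM (2/rₚ − 1/a)) = √(1.267e+17 · (2/4e+10 − 1/1.8e+11)) m/s ≈ 2373 m/s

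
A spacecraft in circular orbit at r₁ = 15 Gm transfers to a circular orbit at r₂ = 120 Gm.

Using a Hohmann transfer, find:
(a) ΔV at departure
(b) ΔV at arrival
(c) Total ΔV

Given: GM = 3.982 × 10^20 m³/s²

Convert to SI: r₁ = 15 Gm = 1.5e+10 m; r₂ = 120 Gm = 1.2e+11 m.
Transfer semi-major axis: a_t = (r₁ + r₂)/2 = (1.5e+10 + 1.2e+11)/2 = 6.75e+10 m.
Circular speeds: v₁ = √(GM/r₁) = 162931 m/s, v₂ = √(GM/r₂) = 57605 m/s.
Transfer speeds (vis-viva v² = GM(2/r − 1/a_t)): v₁ᵗ = 217242 m/s, v₂ᵗ = 27155.2 m/s.
(a) ΔV₁ = |v₁ᵗ − v₁| ≈ 5.431e+04 m/s = 54.31 km/s.
(b) ΔV₂ = |v₂ − v₂ᵗ| ≈ 3.045e+04 m/s = 30.45 km/s.
(c) ΔV_total = ΔV₁ + ΔV₂ ≈ 8.476e+04 m/s = 84.76 km/s.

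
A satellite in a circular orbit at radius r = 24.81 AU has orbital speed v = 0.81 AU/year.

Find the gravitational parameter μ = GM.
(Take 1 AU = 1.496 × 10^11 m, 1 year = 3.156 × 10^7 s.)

Convert to SI: r = 24.81 AU = 3.71158e+12 m; v = 0.81 AU/year = 3839.54 m/s.
For a circular orbit v² = GM/r, so GM = v² · r.
GM = (3839.54)² · 3.71158e+12 m³/s² ≈ 5.472e+19 m³/s² = 5.472 × 10^19 m³/s².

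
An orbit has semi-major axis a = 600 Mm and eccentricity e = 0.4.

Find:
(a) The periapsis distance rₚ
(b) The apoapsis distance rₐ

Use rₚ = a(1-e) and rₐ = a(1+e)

Convert to SI: a = 600 Mm = 6e+08 m.
(a) rₚ = a(1 − e) = 6e+08 · (1 − 0.4) = 6e+08 · 0.6 ≈ 3.6e+08 m = 360 Mm.
(b) rₐ = a(1 + e) = 6e+08 · (1 + 0.4) = 6e+08 · 1.4 ≈ 8.4e+08 m = 840 Mm.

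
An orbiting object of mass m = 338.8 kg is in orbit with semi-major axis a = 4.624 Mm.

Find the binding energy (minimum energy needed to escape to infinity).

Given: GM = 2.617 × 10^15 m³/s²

Convert to SI: a = 4.624 Mm = 4.624e+06 m.
Total orbital energy is E = −GMm/(2a); binding energy is E_bind = −E = GMm/(2a).
E_bind = 2.617e+15 · 338.8 / (2 · 4.624e+06) J ≈ 9.587e+10 J = 95.87 GJ.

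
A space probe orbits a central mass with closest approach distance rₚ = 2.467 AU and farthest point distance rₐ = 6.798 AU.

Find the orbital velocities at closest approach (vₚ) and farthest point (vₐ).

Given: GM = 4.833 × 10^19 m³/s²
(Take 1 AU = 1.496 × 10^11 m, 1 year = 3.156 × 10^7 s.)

Convert to SI: rₚ = 2.467 AU = 3.69063e+11 m; rₐ = 6.798 AU = 1.01698e+12 m.
Use the vis-viva equation v² = GM(2/r − 1/a) with a = (rₚ + rₐ)/2 = (3.69063e+11 + 1.01698e+12)/2 = 6.93022e+11 m.
vₚ = √(GM · (2/rₚ − 1/a)) = √(4.833e+19 · (2/3.69063e+11 − 1/6.93022e+11)) m/s ≈ 1.386e+04 m/s = 2.924 AU/year.
vₐ = √(GM · (2/rₐ − 1/a)) = √(4.833e+19 · (2/1.01698e+12 − 1/6.93022e+11)) m/s ≈ 5031 m/s = 1.061 AU/year.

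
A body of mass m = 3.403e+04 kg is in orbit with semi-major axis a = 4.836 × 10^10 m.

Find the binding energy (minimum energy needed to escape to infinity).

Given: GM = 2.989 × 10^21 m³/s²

Total orbital energy is E = −GMm/(2a); binding energy is E_bind = −E = GMm/(2a).
E_bind = 2.989e+21 · 3.403e+04 / (2 · 4.836e+10) J ≈ 1.052e+15 J = 1.052 PJ.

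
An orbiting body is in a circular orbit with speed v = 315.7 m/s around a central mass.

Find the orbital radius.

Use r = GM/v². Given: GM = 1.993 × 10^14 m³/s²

For a circular orbit, v² = GM / r, so r = GM / v².
r = 1.993e+14 / (315.7)² m ≈ 2e+09 m = 2 Gm.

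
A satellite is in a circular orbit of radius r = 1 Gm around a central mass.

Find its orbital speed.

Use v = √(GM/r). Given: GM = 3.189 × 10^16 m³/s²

Convert to SI: r = 1 Gm = 1e+09 m.
For a circular orbit, gravity supplies the centripetal force, so v = √(GM / r).
v = √(3.189e+16 / 1e+09) m/s ≈ 5647 m/s = 5.647 km/s.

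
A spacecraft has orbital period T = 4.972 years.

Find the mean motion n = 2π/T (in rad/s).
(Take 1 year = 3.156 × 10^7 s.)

Convert to SI: T = 4.972 years = 1.56916e+08 s.
n = 2π / T.
n = 2π / 1.56916e+08 s ≈ 4.004e-08 rad/s.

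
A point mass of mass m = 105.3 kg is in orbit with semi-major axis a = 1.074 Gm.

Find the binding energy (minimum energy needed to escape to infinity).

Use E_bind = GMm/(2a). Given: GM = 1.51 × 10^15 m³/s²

Convert to SI: a = 1.074 Gm = 1.074e+09 m.
Total orbital energy is E = −GMm/(2a); binding energy is E_bind = −E = GMm/(2a).
E_bind = 1.51e+15 · 105.3 / (2 · 1.074e+09) J ≈ 7.402e+07 J = 74.02 MJ.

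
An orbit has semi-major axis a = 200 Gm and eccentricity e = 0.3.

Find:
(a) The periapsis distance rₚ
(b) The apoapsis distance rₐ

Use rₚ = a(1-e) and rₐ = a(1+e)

Convert to SI: a = 200 Gm = 2e+11 m.
(a) rₚ = a(1 − e) = 2e+11 · (1 − 0.3) = 2e+11 · 0.7 ≈ 1.4e+11 m = 140 Gm.
(b) rₐ = a(1 + e) = 2e+11 · (1 + 0.3) = 2e+11 · 1.3 ≈ 2.6e+11 m = 260 Gm.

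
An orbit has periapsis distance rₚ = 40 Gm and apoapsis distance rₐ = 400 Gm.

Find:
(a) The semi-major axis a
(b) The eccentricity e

Convert to SI: rₚ = 40 Gm = 4e+10 m; rₐ = 400 Gm = 4e+11 m.
(a) a = (rₚ + rₐ) / 2 = (4e+10 + 4e+11) / 2 ≈ 2.2e+11 m = 220 Gm.
(b) e = (rₐ − rₚ) / (rₐ + rₚ) = (4e+11 − 4e+10) / (4e+11 + 4e+10) ≈ 0.8182.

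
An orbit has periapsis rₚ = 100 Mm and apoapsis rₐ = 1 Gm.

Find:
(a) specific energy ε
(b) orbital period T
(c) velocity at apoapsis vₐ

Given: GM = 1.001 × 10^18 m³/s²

Convert to SI: rₚ = 100 Mm = 1e+08 m; rₐ = 1 Gm = 1e+09 m.
(a) With a = (rₚ + rₐ)/2 = 5.5e+08 m, ε = −GM/(2a) = −1.001e+18/(2 · 5.5e+08) J/kg ≈ -9.1e+08 J/kg
(b) With a = (rₚ + rₐ)/2 = 5.5e+08 m, T = 2π √(a³/GM) = 2π √((5.5e+08)³/1.001e+18) s ≈ 8.1e+04 s
(c) With a = (rₚ + rₐ)/2 = 5.5e+08 m, vₐ = √(GM (2/rₐ − 1/a)) = √(1.001e+18 · (2/1e+09 − 1/5.5e+08)) m/s ≈ 1.349e+04 m/s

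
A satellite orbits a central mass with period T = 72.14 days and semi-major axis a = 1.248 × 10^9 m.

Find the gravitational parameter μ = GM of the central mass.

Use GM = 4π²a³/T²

Convert to SI: T = 72.14 days = 6.2329e+06 s.
GM = 4π² · a³ / T².
GM = 4π² · (1.248e+09)³ / (6.2329e+06)² m³/s² ≈ 1.975e+15 m³/s² = 1.975 × 10^15 m³/s².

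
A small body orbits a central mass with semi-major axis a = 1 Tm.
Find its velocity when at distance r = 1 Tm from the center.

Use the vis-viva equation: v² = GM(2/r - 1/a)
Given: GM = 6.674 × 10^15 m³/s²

Convert to SI: a = 1 Tm = 1e+12 m; r = 1 Tm = 1e+12 m.
Vis-viva: v = √(GM · (2/r − 1/a)).
2/r − 1/a = 2/1e+12 − 1/1e+12 = 1e-12 m⁻¹.
v = √(6.674e+15 · 1e-12) m/s ≈ 81.69 m/s = 81.69 m/s.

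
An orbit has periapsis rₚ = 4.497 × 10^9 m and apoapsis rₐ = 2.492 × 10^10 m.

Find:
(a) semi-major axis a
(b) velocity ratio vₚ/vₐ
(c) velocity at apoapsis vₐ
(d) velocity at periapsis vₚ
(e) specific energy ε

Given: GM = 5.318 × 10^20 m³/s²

(a) a = (rₚ + rₐ)/2 = (4.497e+09 + 2.492e+10)/2 ≈ 1.471e+10 m
(b) Conservation of angular momentum (rₚvₚ = rₐvₐ) gives vₚ/vₐ = rₐ/rₚ = 2.492e+10/4.497e+09 ≈ 5.541
(c) With a = (rₚ + rₐ)/2 = 1.47085e+10 m, vₐ = √(GM (2/rₐ − 1/a)) = √(5.318e+20 · (2/2.492e+10 − 1/1.47085e+10)) m/s ≈ 8.078e+04 m/s
(d) With a = (rₚ + rₐ)/2 = 1.47085e+10 m, vₚ = √(GM (2/rₚ − 1/a)) = √(5.318e+20 · (2/4.497e+09 − 1/1.47085e+10)) m/s ≈ 4.476e+05 m/s
(e) With a = (rₚ + rₐ)/2 = 1.47085e+10 m, ε = −GM/(2a) = −5.318e+20/(2 · 1.47085e+10) J/kg ≈ -1.808e+10 J/kg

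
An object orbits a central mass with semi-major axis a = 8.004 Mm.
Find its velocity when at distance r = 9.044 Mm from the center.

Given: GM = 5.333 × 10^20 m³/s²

Convert to SI: a = 8.004 Mm = 8.004e+06 m; r = 9.044 Mm = 9.044e+06 m.
Vis-viva: v = √(GM · (2/r − 1/a)).
2/r − 1/a = 2/9.044e+06 − 1/8.004e+06 = 9.62036e-08 m⁻¹.
v = √(5.333e+20 · 9.62036e-08) m/s ≈ 7.163e+06 m/s = 7163 km/s.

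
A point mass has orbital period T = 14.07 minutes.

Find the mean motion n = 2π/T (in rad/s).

Convert to SI: T = 14.07 minutes = 844.2 s.
n = 2π / T.
n = 2π / 844.2 s ≈ 0.007443 rad/s.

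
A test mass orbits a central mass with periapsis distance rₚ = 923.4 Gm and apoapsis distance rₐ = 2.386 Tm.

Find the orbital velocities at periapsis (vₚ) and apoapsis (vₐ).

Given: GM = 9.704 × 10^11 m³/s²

Convert to SI: rₚ = 923.4 Gm = 9.234e+11 m; rₐ = 2.386 Tm = 2.386e+12 m.
Use the vis-viva equation v² = GM(2/r − 1/a) with a = (rₚ + rₐ)/2 = (9.234e+11 + 2.386e+12)/2 = 1.6547e+12 m.
vₚ = √(GM · (2/rₚ − 1/a)) = √(9.704e+11 · (2/9.234e+11 − 1/1.6547e+12)) m/s ≈ 1.231 m/s = 1.231 m/s.
vₐ = √(GM · (2/rₐ − 1/a)) = √(9.704e+11 · (2/2.386e+12 − 1/1.6547e+12)) m/s ≈ 0.4764 m/s = 0.4764 m/s.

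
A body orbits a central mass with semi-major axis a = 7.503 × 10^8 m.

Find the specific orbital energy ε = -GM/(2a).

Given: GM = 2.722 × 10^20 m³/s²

ε = −GM / (2a).
ε = −2.722e+20 / (2 · 7.503e+08) J/kg ≈ -1.814e+11 J/kg = -181.4 GJ/kg.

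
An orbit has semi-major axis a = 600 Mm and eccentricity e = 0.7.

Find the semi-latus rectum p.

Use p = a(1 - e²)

Convert to SI: a = 600 Mm = 6e+08 m.
p = a (1 − e²).
p = 6e+08 · (1 − (0.7)²) = 6e+08 · 0.51 ≈ 3.06e+08 m = 306 Mm.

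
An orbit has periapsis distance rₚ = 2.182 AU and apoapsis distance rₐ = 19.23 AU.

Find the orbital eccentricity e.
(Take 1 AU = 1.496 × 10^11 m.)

Convert to SI: rₚ = 2.182 AU = 3.26427e+11 m; rₐ = 19.23 AU = 2.87681e+12 m.
e = (rₐ − rₚ) / (rₐ + rₚ).
e = (2.87681e+12 − 3.26427e+11) / (2.87681e+12 + 3.26427e+11) = 2.55038e+12 / 3.20324e+12 ≈ 0.7962.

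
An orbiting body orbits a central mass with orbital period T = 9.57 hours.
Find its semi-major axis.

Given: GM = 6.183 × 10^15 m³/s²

Convert to SI: T = 9.57 hours = 34452 s.
Invert Kepler's third law: a = (GM · T² / (4π²))^(1/3).
Substituting T = 34452 s and GM = 6.183e+15 m³/s²:
a = (6.183e+15 · (34452)² / (4π²))^(1/3) m
a ≈ 5.707e+07 m = 57.07 Mm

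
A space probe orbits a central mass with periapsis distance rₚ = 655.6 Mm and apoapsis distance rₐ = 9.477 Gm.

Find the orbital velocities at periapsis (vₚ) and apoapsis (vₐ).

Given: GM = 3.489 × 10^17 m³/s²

Convert to SI: rₚ = 655.6 Mm = 6.556e+08 m; rₐ = 9.477 Gm = 9.477e+09 m.
Use the vis-viva equation v² = GM(2/r − 1/a) with a = (rₚ + rₐ)/2 = (6.556e+08 + 9.477e+09)/2 = 5.0663e+09 m.
vₚ = √(GM · (2/rₚ − 1/a)) = √(3.489e+17 · (2/6.556e+08 − 1/5.0663e+09)) m/s ≈ 3.155e+04 m/s = 31.55 km/s.
vₐ = √(GM · (2/rₐ − 1/a)) = √(3.489e+17 · (2/9.477e+09 − 1/5.0663e+09)) m/s ≈ 2183 m/s = 2.183 km/s.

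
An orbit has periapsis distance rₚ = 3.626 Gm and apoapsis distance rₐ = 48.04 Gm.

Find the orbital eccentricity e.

Convert to SI: rₚ = 3.626 Gm = 3.626e+09 m; rₐ = 48.04 Gm = 4.804e+10 m.
e = (rₐ − rₚ) / (rₐ + rₚ).
e = (4.804e+10 − 3.626e+09) / (4.804e+10 + 3.626e+09) = 4.4414e+10 / 5.1666e+10 ≈ 0.8596.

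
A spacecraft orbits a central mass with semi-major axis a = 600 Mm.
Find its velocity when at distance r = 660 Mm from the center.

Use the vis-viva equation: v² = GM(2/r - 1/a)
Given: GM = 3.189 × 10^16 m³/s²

Convert to SI: a = 600 Mm = 6e+08 m; r = 660 Mm = 6.6e+08 m.
Vis-viva: v = √(GM · (2/r − 1/a)).
2/r − 1/a = 2/6.6e+08 − 1/6e+08 = 1.36364e-09 m⁻¹.
v = √(3.189e+16 · 1.36364e-09) m/s ≈ 6594 m/s = 6.594 km/s.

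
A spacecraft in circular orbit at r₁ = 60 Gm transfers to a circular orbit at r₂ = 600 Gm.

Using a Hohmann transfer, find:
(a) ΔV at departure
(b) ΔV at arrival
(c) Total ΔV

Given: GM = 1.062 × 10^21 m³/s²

Convert to SI: r₁ = 60 Gm = 6e+10 m; r₂ = 600 Gm = 6e+11 m.
Transfer semi-major axis: a_t = (r₁ + r₂)/2 = (6e+10 + 6e+11)/2 = 3.3e+11 m.
Circular speeds: v₁ = √(GM/r₁) = 133041 m/s, v₂ = √(GM/r₂) = 42071.4 m/s.
Transfer speeds (vis-viva v² = GM(2/r − 1/a_t)): v₁ᵗ = 179393 m/s, v₂ᵗ = 17939.3 m/s.
(a) ΔV₁ = |v₁ᵗ − v₁| ≈ 4.635e+04 m/s = 46.35 km/s.
(b) ΔV₂ = |v₂ − v₂ᵗ| ≈ 2.413e+04 m/s = 24.13 km/s.
(c) ΔV_total = ΔV₁ + ΔV₂ ≈ 7.048e+04 m/s = 70.48 km/s.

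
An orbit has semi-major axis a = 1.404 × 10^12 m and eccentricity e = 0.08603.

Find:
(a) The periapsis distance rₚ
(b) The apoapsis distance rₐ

(a) rₚ = a(1 − e) = 1.404e+12 · (1 − 0.08603) = 1.404e+12 · 0.91397 ≈ 1.283e+12 m = 1.283 × 10^12 m.
(b) rₐ = a(1 + e) = 1.404e+12 · (1 + 0.08603) = 1.404e+12 · 1.08603 ≈ 1.525e+12 m = 1.525 × 10^12 m.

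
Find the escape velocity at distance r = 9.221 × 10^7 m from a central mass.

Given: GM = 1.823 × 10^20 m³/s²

Escape velocity comes from setting total energy to zero: ½v² − GM/r = 0 ⇒ v_esc = √(2GM / r).
v_esc = √(2 · 1.823e+20 / 9.221e+07) m/s ≈ 1.988e+06 m/s = 1988 km/s.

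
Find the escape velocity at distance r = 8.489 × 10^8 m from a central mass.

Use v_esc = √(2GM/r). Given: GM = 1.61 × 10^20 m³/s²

Escape velocity comes from setting total energy to zero: ½v² − GM/r = 0 ⇒ v_esc = √(2GM / r).
v_esc = √(2 · 1.61e+20 / 8.489e+08) m/s ≈ 6.159e+05 m/s = 615.9 km/s.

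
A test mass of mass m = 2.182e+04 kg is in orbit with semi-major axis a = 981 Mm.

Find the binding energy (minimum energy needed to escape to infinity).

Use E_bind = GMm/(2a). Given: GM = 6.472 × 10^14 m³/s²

Convert to SI: a = 981 Mm = 9.81e+08 m.
Total orbital energy is E = −GMm/(2a); binding energy is E_bind = −E = GMm/(2a).
E_bind = 6.472e+14 · 2.182e+04 / (2 · 9.81e+08) J ≈ 7.198e+09 J = 7.198 GJ.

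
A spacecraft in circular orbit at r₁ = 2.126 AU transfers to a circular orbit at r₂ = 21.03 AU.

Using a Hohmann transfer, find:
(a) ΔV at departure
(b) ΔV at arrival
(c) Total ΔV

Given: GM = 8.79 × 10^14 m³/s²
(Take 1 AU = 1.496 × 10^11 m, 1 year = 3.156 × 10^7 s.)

Convert to SI: r₁ = 2.126 AU = 3.1805e+11 m; r₂ = 21.03 AU = 3.14609e+12 m.
Transfer semi-major axis: a_t = (r₁ + r₂)/2 = (3.1805e+11 + 3.14609e+12)/2 = 1.73207e+12 m.
Circular speeds: v₁ = √(GM/r₁) = 52.5711 m/s, v₂ = √(GM/r₂) = 16.7151 m/s.
Transfer speeds (vis-viva v² = GM(2/r − 1/a_t)): v₁ᵗ = 70.8516 m/s, v₂ᵗ = 7.16265 m/s.
(a) ΔV₁ = |v₁ᵗ − v₁| ≈ 18.28 m/s = 0.003857 AU/year.
(b) ΔV₂ = |v₂ − v₂ᵗ| ≈ 9.552 m/s = 0.002015 AU/year.
(c) ΔV_total = ΔV₁ + ΔV₂ ≈ 27.83 m/s = 0.005872 AU/year.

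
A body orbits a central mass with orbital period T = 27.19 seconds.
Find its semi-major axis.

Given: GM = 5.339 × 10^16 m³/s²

Invert Kepler's third law: a = (GM · T² / (4π²))^(1/3).
Substituting T = 27.19 s and GM = 5.339e+16 m³/s²:
a = (5.339e+16 · (27.19)² / (4π²))^(1/3) m
a ≈ 9.999e+05 m = 999.9 km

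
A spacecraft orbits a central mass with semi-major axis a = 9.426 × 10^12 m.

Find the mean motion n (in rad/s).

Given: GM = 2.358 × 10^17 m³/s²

n = √(GM / a³).
n = √(2.358e+17 / (9.426e+12)³) rad/s ≈ 1.678e-11 rad/s.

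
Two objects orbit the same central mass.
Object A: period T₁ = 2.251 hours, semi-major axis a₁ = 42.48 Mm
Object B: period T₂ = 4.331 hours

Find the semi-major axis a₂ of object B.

Convert to SI: T₁ = 2.251 hours = 8103.6 s; a₁ = 42.48 Mm = 4.248e+07 m; T₂ = 4.331 hours = 15591.6 s.
Kepler's third law: (T₁/T₂)² = (a₁/a₂)³ ⇒ a₂ = a₁ · (T₂/T₁)^(2/3).
T₂/T₁ = 15591.6 / 8103.6 = 1.92403.
a₂ = 4.248e+07 · (1.92403)^(2/3) m ≈ 6.571e+07 m = 65.71 Mm.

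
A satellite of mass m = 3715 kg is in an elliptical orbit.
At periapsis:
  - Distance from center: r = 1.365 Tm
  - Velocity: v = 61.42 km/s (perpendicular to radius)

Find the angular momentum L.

Convert to SI: r = 1.365 Tm = 1.365e+12 m; v = 61.42 km/s = 61420 m/s.
Since v is perpendicular to r, L = m · v · r.
L = 3715 · 61420 · 1.365e+12 kg·m²/s ≈ 3.115e+20 kg·m²/s.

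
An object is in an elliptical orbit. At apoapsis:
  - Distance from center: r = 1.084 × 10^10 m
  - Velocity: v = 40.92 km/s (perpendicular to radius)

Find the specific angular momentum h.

Convert to SI: v = 40.92 km/s = 40920 m/s.
With v perpendicular to r, h = r · v.
h = 1.084e+10 · 40920 m²/s ≈ 4.436e+14 m²/s.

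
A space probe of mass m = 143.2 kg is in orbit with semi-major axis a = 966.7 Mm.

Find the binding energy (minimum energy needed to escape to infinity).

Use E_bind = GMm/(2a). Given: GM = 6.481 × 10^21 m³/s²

Convert to SI: a = 966.7 Mm = 9.667e+08 m.
Total orbital energy is E = −GMm/(2a); binding energy is E_bind = −E = GMm/(2a).
E_bind = 6.481e+21 · 143.2 / (2 · 9.667e+08) J ≈ 4.8e+14 J = 480 TJ.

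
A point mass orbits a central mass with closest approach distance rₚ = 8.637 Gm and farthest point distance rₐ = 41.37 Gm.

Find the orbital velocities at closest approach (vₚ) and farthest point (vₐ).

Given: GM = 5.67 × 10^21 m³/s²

Convert to SI: rₚ = 8.637 Gm = 8.637e+09 m; rₐ = 41.37 Gm = 4.137e+10 m.
Use the vis-viva equation v² = GM(2/r − 1/a) with a = (rₚ + rₐ)/2 = (8.637e+09 + 4.137e+10)/2 = 2.50035e+10 m.
vₚ = √(GM · (2/rₚ − 1/a)) = √(5.67e+21 · (2/8.637e+09 − 1/2.50035e+10)) m/s ≈ 1.042e+06 m/s = 1042 km/s.
vₐ = √(GM · (2/rₐ − 1/a)) = √(5.67e+21 · (2/4.137e+10 − 1/2.50035e+10)) m/s ≈ 2.176e+05 m/s = 217.6 km/s.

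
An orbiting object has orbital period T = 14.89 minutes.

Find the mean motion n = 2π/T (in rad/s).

Convert to SI: T = 14.89 minutes = 893.4 s.
n = 2π / T.
n = 2π / 893.4 s ≈ 0.007033 rad/s.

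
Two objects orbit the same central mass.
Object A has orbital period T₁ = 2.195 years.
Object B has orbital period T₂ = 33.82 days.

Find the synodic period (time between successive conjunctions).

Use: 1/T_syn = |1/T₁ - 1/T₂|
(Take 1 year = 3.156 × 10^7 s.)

Convert to SI: T₁ = 2.195 years = 6.92742e+07 s; T₂ = 33.82 days = 2.92205e+06 s.
T_syn = |T₁ · T₂ / (T₁ − T₂)|.
T_syn = |6.92742e+07 · 2.92205e+06 / (6.92742e+07 − 2.92205e+06)| s ≈ 3.051e+06 s = 35.31 days.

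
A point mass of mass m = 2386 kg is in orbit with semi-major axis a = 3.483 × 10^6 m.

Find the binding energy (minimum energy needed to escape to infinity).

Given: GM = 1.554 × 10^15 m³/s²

Total orbital energy is E = −GMm/(2a); binding energy is E_bind = −E = GMm/(2a).
E_bind = 1.554e+15 · 2386 / (2 · 3.483e+06) J ≈ 5.323e+11 J = 532.3 GJ.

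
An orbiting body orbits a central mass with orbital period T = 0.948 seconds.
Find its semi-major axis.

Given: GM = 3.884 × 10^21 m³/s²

Invert Kepler's third law: a = (GM · T² / (4π²))^(1/3).
Substituting T = 0.948 s and GM = 3.884e+21 m³/s²:
a = (3.884e+21 · (0.948)² / (4π²))^(1/3) m
a ≈ 4.455e+06 m = 4.455 Mm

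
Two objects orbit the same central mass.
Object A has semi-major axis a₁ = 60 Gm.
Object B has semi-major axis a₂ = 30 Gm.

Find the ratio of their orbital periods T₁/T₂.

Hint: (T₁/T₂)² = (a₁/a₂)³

Convert to SI: a₁ = 60 Gm = 6e+10 m; a₂ = 30 Gm = 3e+10 m.
From Kepler's third law, (T₁/T₂)² = (a₁/a₂)³, so T₁/T₂ = (a₁/a₂)^(3/2).
a₁/a₂ = 6e+10 / 3e+10 = 2.
T₁/T₂ = (2)^(3/2) ≈ 2.828.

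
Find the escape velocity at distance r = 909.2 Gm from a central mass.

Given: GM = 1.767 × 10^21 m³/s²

Convert to SI: r = 909.2 Gm = 9.092e+11 m.
Escape velocity comes from setting total energy to zero: ½v² − GM/r = 0 ⇒ v_esc = √(2GM / r).
v_esc = √(2 · 1.767e+21 / 9.092e+11) m/s ≈ 6.235e+04 m/s = 62.35 km/s.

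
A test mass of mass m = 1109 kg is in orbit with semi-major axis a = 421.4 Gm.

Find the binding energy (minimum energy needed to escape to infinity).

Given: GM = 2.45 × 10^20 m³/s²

Convert to SI: a = 421.4 Gm = 4.214e+11 m.
Total orbital energy is E = −GMm/(2a); binding energy is E_bind = −E = GMm/(2a).
E_bind = 2.45e+20 · 1109 / (2 · 4.214e+11) J ≈ 3.224e+11 J = 322.4 GJ.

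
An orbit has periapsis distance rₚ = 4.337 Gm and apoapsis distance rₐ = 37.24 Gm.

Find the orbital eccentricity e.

Convert to SI: rₚ = 4.337 Gm = 4.337e+09 m; rₐ = 37.24 Gm = 3.724e+10 m.
e = (rₐ − rₚ) / (rₐ + rₚ).
e = (3.724e+10 − 4.337e+09) / (3.724e+10 + 4.337e+09) = 3.2903e+10 / 4.1577e+10 ≈ 0.7914.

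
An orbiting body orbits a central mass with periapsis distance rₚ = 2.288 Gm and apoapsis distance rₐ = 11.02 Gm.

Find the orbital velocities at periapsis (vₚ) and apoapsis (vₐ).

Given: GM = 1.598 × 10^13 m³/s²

Convert to SI: rₚ = 2.288 Gm = 2.288e+09 m; rₐ = 11.02 Gm = 1.102e+10 m.
Use the vis-viva equation v² = GM(2/r − 1/a) with a = (rₚ + rₐ)/2 = (2.288e+09 + 1.102e+10)/2 = 6.654e+09 m.
vₚ = √(GM · (2/rₚ − 1/a)) = √(1.598e+13 · (2/2.288e+09 − 1/6.654e+09)) m/s ≈ 107.5 m/s = 107.5 m/s.
vₐ = √(GM · (2/rₐ − 1/a)) = √(1.598e+13 · (2/1.102e+10 − 1/6.654e+09)) m/s ≈ 22.33 m/s = 22.33 m/s.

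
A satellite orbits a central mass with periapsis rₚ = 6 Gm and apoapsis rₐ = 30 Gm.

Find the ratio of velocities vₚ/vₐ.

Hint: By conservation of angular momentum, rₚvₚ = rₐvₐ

Convert to SI: rₚ = 6 Gm = 6e+09 m; rₐ = 30 Gm = 3e+10 m.
Conservation of angular momentum gives rₚvₚ = rₐvₐ, so vₚ/vₐ = rₐ/rₚ.
vₚ/vₐ = 3e+10 / 6e+09 ≈ 5.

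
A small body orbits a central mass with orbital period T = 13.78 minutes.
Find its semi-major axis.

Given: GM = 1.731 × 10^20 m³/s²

Convert to SI: T = 13.78 minutes = 826.8 s.
Invert Kepler's third law: a = (GM · T² / (4π²))^(1/3).
Substituting T = 826.8 s and GM = 1.731e+20 m³/s²:
a = (1.731e+20 · (826.8)² / (4π²))^(1/3) m
a ≈ 1.442e+08 m = 1.442 × 10^8 m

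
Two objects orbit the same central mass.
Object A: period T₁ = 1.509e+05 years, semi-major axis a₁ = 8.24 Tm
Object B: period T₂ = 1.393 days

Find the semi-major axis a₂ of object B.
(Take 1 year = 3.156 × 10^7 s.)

Convert to SI: T₁ = 1.509e+05 years = 4.7624e+12 s; a₁ = 8.24 Tm = 8.24e+12 m; T₂ = 1.393 days = 120355 s.
Kepler's third law: (T₁/T₂)² = (a₁/a₂)³ ⇒ a₂ = a₁ · (T₂/T₁)^(2/3).
T₂/T₁ = 120355 / 4.7624e+12 = 2.52719e-08.
a₂ = 8.24e+12 · (2.52719e-08)^(2/3) m ≈ 7.096e+07 m = 70.96 Mm.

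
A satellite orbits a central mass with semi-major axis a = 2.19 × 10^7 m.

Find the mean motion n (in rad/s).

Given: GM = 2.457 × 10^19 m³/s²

n = √(GM / a³).
n = √(2.457e+19 / (2.19e+07)³) rad/s ≈ 0.04837 rad/s.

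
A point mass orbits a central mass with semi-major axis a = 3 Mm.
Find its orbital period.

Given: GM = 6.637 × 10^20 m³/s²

Convert to SI: a = 3 Mm = 3e+06 m.
Kepler's third law: T = 2π √(a³ / GM).
Substituting a = 3e+06 m and GM = 6.637e+20 m³/s²:
T = 2π √((3e+06)³ / 6.637e+20) s
T ≈ 1.267 s = 1.267 seconds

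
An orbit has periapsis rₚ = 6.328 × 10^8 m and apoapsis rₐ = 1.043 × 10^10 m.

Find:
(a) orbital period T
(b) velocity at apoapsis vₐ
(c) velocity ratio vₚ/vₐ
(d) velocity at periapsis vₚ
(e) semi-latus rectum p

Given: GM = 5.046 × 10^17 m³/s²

(a) With a = (rₚ + rₐ)/2 = 5.5314e+09 m, T = 2π √(a³/GM) = 2π √((5.5314e+09)³/5.046e+17) s ≈ 3.639e+06 s
(b) With a = (rₚ + rₐ)/2 = 5.5314e+09 m, vₐ = √(GM (2/rₐ − 1/a)) = √(5.046e+17 · (2/1.043e+10 − 1/5.5314e+09)) m/s ≈ 2353 m/s
(c) Conservation of angular momentum (rₚvₚ = rₐvₐ) gives vₚ/vₐ = rₐ/rₚ = 1.043e+10/6.328e+08 ≈ 16.48
(d) With a = (rₚ + rₐ)/2 = 5.5314e+09 m, vₚ = √(GM (2/rₚ − 1/a)) = √(5.046e+17 · (2/6.328e+08 − 1/5.5314e+09)) m/s ≈ 3.878e+04 m/s
(e) From a = (rₚ + rₐ)/2 = 5.5314e+09 m and e = (rₐ − rₚ)/(rₐ + rₚ) = 0.885599, p = a(1 − e²) = 5.5314e+09 · (1 − (0.885599)²) ≈ 1.193e+09 m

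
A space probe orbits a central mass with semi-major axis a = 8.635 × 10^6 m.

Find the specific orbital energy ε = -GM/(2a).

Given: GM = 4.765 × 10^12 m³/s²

ε = −GM / (2a).
ε = −4.765e+12 / (2 · 8.635e+06) J/kg ≈ -2.759e+05 J/kg = -275.9 kJ/kg.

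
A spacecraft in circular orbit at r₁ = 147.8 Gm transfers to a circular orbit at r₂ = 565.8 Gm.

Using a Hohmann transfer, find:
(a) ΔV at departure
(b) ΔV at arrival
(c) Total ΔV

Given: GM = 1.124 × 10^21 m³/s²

Convert to SI: r₁ = 147.8 Gm = 1.478e+11 m; r₂ = 565.8 Gm = 5.658e+11 m.
Transfer semi-major axis: a_t = (r₁ + r₂)/2 = (1.478e+11 + 5.658e+11)/2 = 3.568e+11 m.
Circular speeds: v₁ = √(GM/r₁) = 87205.9 m/s, v₂ = √(GM/r₂) = 44570.9 m/s.
Transfer speeds (vis-viva v² = GM(2/r − 1/a_t)): v₁ᵗ = 109816 m/s, v₂ᵗ = 28686.4 m/s.
(a) ΔV₁ = |v₁ᵗ − v₁| ≈ 2.261e+04 m/s = 22.61 km/s.
(b) ΔV₂ = |v₂ − v₂ᵗ| ≈ 1.588e+04 m/s = 15.88 km/s.
(c) ΔV_total = ΔV₁ + ΔV₂ ≈ 3.849e+04 m/s = 38.49 km/s.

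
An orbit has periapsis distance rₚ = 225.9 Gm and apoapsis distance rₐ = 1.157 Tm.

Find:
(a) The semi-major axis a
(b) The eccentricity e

Convert to SI: rₚ = 225.9 Gm = 2.259e+11 m; rₐ = 1.157 Tm = 1.157e+12 m.
(a) a = (rₚ + rₐ) / 2 = (2.259e+11 + 1.157e+12) / 2 ≈ 6.914e+11 m = 691.5 Gm.
(b) e = (rₐ − rₚ) / (rₐ + rₚ) = (1.157e+12 − 2.259e+11) / (1.157e+12 + 2.259e+11) ≈ 0.6733.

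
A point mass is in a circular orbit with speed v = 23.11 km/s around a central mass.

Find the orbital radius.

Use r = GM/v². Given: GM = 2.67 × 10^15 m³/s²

Convert to SI: v = 23.11 km/s = 23110 m/s.
For a circular orbit, v² = GM / r, so r = GM / v².
r = 2.67e+15 / (23110)² m ≈ 4.999e+06 m = 4.999 Mm.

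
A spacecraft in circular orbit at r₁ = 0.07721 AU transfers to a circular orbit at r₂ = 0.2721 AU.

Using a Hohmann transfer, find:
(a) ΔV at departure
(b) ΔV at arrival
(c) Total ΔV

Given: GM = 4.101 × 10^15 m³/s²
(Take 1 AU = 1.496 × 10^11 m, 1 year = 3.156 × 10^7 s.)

Convert to SI: r₁ = 0.07721 AU = 1.15506e+10 m; r₂ = 0.2721 AU = 4.07062e+10 m.
Transfer semi-major axis: a_t = (r₁ + r₂)/2 = (1.15506e+10 + 4.07062e+10)/2 = 2.61284e+10 m.
Circular speeds: v₁ = √(GM/r₁) = 595.857 m/s, v₂ = √(GM/r₂) = 317.406 m/s.
Transfer speeds (vis-viva v² = GM(2/r − 1/a_t)): v₁ᵗ = 743.731 m/s, v₂ᵗ = 211.038 m/s.
(a) ΔV₁ = |v₁ᵗ − v₁| ≈ 147.9 m/s = 0.0312 AU/year.
(b) ΔV₂ = |v₂ − v₂ᵗ| ≈ 106.4 m/s = 0.02244 AU/year.
(c) ΔV_total = ΔV₁ + ΔV₂ ≈ 254.2 m/s = 0.05364 AU/year.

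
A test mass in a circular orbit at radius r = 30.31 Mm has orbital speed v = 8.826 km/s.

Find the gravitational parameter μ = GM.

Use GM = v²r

Convert to SI: r = 30.31 Mm = 3.031e+07 m; v = 8.826 km/s = 8826 m/s.
For a circular orbit v² = GM/r, so GM = v² · r.
GM = (8826)² · 3.031e+07 m³/s² ≈ 2.361e+15 m³/s² = 2.361 × 10^15 m³/s².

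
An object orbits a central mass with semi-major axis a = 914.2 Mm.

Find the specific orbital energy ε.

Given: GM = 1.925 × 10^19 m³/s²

Convert to SI: a = 914.2 Mm = 9.142e+08 m.
ε = −GM / (2a).
ε = −1.925e+19 / (2 · 9.142e+08) J/kg ≈ -1.053e+10 J/kg = -10.53 GJ/kg.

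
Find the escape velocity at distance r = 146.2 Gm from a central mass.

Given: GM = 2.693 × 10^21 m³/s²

Convert to SI: r = 146.2 Gm = 1.462e+11 m.
Escape velocity comes from setting total energy to zero: ½v² − GM/r = 0 ⇒ v_esc = √(2GM / r).
v_esc = √(2 · 2.693e+21 / 1.462e+11) m/s ≈ 1.919e+05 m/s = 191.9 km/s.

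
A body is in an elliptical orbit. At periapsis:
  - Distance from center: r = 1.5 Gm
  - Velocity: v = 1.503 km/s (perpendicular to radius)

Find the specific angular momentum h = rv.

Convert to SI: r = 1.5 Gm = 1.5e+09 m; v = 1.503 km/s = 1503 m/s.
With v perpendicular to r, h = r · v.
h = 1.5e+09 · 1503 m²/s ≈ 2.254e+12 m²/s.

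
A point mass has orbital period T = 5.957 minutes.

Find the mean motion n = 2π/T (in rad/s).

Convert to SI: T = 5.957 minutes = 357.42 s.
n = 2π / T.
n = 2π / 357.42 s ≈ 0.01758 rad/s.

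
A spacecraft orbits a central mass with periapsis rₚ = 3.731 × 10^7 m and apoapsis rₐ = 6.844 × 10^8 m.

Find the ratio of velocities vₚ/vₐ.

Conservation of angular momentum gives rₚvₚ = rₐvₐ, so vₚ/vₐ = rₐ/rₚ.
vₚ/vₐ = 6.844e+08 / 3.731e+07 ≈ 18.34.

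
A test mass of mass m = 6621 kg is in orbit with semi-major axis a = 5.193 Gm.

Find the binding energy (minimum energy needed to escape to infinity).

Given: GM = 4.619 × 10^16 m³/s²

Convert to SI: a = 5.193 Gm = 5.193e+09 m.
Total orbital energy is E = −GMm/(2a); binding energy is E_bind = −E = GMm/(2a).
E_bind = 4.619e+16 · 6621 / (2 · 5.193e+09) J ≈ 2.945e+10 J = 29.45 GJ.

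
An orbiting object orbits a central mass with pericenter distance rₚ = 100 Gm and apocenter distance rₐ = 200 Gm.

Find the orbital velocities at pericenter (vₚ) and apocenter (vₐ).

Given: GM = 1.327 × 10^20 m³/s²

Convert to SI: rₚ = 100 Gm = 1e+11 m; rₐ = 200 Gm = 2e+11 m.
Use the vis-viva equation v² = GM(2/r − 1/a) with a = (rₚ + rₐ)/2 = (1e+11 + 2e+11)/2 = 1.5e+11 m.
vₚ = √(GM · (2/rₚ − 1/a)) = √(1.327e+20 · (2/1e+11 − 1/1.5e+11)) m/s ≈ 4.206e+04 m/s = 42.06 km/s.
vₐ = √(GM · (2/rₐ − 1/a)) = √(1.327e+20 · (2/2e+11 − 1/1.5e+11)) m/s ≈ 2.103e+04 m/s = 21.03 km/s.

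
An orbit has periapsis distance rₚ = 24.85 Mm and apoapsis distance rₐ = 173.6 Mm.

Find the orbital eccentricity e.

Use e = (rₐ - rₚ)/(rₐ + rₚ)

Convert to SI: rₚ = 24.85 Mm = 2.485e+07 m; rₐ = 173.6 Mm = 1.736e+08 m.
e = (rₐ − rₚ) / (rₐ + rₚ).
e = (1.736e+08 − 2.485e+07) / (1.736e+08 + 2.485e+07) = 1.4875e+08 / 1.9845e+08 ≈ 0.7496.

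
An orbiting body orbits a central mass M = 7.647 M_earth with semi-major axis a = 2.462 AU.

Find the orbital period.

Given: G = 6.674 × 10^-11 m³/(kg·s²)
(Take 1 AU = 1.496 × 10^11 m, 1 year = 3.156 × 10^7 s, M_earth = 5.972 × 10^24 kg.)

Convert to SI: a = 2.462 AU = 3.68315e+11 m; M = 7.647 M_earth = 4.56679e+25 kg.
GM = G · M = 6.674e-11 · 4.56679e+25 = 3.04787e+15 m³/s².
Kepler's third law: T = 2π √(a³ / GM).
Substituting a = 3.68315e+11 m and GM = 3.04787e+15 m³/s²:
T = 2π √((3.68315e+11)³ / 3.04787e+15) s
T ≈ 2.544e+10 s = 806.1 years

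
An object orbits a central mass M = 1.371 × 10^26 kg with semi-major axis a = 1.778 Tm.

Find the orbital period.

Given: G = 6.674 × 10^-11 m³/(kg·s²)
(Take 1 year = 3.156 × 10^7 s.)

Convert to SI: a = 1.778 Tm = 1.778e+12 m.
GM = G · M = 6.674e-11 · 1.371e+26 = 9.15005e+15 m³/s².
Kepler's third law: T = 2π √(a³ / GM).
Substituting a = 1.778e+12 m and GM = 9.15005e+15 m³/s²:
T = 2π √((1.778e+12)³ / 9.15005e+15) s
T ≈ 1.557e+11 s = 4934 years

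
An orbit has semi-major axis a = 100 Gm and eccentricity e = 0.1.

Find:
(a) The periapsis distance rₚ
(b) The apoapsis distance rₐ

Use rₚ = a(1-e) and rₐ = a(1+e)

Convert to SI: a = 100 Gm = 1e+11 m.
(a) rₚ = a(1 − e) = 1e+11 · (1 − 0.1) = 1e+11 · 0.9 ≈ 9e+10 m = 90 Gm.
(b) rₐ = a(1 + e) = 1e+11 · (1 + 0.1) = 1e+11 · 1.1 ≈ 1.1e+11 m = 110 Gm.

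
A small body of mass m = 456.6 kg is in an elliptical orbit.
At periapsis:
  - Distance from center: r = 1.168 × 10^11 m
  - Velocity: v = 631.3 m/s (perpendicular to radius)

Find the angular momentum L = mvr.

Since v is perpendicular to r, L = m · v · r.
L = 456.6 · 631.3 · 1.168e+11 kg·m²/s ≈ 3.367e+16 kg·m²/s.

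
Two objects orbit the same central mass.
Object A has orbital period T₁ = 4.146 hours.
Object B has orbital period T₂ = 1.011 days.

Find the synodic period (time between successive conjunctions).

Convert to SI: T₁ = 4.146 hours = 14925.6 s; T₂ = 1.011 days = 87350.4 s.
T_syn = |T₁ · T₂ / (T₁ − T₂)|.
T_syn = |14925.6 · 87350.4 / (14925.6 − 87350.4)| s ≈ 1.8e+04 s = 5 hours.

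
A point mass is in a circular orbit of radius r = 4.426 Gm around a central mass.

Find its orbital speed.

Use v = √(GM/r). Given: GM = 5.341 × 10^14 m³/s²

Convert to SI: r = 4.426 Gm = 4.426e+09 m.
For a circular orbit, gravity supplies the centripetal force, so v = √(GM / r).
v = √(5.341e+14 / 4.426e+09) m/s ≈ 347.4 m/s = 347.4 m/s.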